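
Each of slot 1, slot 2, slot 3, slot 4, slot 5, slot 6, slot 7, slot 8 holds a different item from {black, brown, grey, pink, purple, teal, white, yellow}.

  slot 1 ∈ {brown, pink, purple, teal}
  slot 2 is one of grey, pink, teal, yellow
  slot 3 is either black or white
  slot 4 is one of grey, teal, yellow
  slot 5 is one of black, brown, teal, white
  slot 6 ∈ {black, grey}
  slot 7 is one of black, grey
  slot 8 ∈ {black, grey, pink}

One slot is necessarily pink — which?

The 8 variables draw from only 8 values {black, brown, grey, pink, purple, teal, white, yellow}, so each is used; only slot 1 can be purple, hence slot 1 = purple.
The 7 still-open variables draw from only 7 values {black, brown, grey, pink, teal, white, yellow}, so each is used; only slot 5 can be brown, hence slot 5 = brown.
Among the 6 still-open variables, white fits only slot 3 (and all 6 values in {black, grey, pink, teal, white, yellow} must be used), so slot 3 = white.
The 2 variables slot 6 and slot 7 are confined to {black, grey}, which locks those values in; drop them from slot 2, slot 4, slot 8.
So pink goes to slot 8.

slot 8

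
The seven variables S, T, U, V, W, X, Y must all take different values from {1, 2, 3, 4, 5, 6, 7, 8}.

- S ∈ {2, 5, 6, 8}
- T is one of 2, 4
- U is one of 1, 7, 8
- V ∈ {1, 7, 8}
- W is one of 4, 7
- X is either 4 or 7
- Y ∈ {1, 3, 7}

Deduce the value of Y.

W and X share exactly the 2 values {4, 7}; by pigeonhole those values go to them, so strike 4, 7 from T, U, V, Y.
T's domain is down to {2}, so T = 2. Remove 2 from S.
U and V share exactly the 2 values {1, 8}; by pigeonhole those values go to them, so strike 1, 8 from S, Y.
So Y = 3.

3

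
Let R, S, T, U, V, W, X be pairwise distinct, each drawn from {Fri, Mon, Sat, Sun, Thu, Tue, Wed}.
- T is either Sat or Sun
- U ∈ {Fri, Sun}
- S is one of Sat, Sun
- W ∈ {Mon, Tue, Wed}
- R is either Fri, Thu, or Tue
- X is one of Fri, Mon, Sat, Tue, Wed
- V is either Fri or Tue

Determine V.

The 7 variables draw from only 7 values {Fri, Mon, Sat, Sun, Thu, Tue, Wed}, so each is used; only R can be Thu, hence R = Thu.
The 2 variables S and T are confined to {Sat, Sun}, which locks those values in; drop them from U, X.
U must be Fri (only option left). Strike Fri from V, X.
So V = Tue.

Tue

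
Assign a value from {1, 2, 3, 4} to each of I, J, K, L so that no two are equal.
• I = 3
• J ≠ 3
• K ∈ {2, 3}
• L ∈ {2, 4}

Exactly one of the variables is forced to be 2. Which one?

I has just one choice, so I = 3. Remove 3 from K.
So 2 goes to K.

K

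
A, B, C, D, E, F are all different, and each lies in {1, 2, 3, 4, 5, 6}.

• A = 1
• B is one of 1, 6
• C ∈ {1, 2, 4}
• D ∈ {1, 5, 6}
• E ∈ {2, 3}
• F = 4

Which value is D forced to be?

A must be 1 (only option left). Eliminate 1 elsewhere: B, C, D.
B has just one choice, so B = 6. Eliminate 6 elsewhere: D.
So D = 5.

5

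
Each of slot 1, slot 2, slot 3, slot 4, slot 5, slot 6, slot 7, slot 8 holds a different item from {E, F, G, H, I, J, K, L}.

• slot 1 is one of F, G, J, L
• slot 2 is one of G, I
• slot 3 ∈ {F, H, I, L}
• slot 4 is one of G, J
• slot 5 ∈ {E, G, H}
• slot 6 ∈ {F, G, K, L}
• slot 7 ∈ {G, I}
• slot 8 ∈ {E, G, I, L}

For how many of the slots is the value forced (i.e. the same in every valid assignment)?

2

Among the 8 variables, K fits only slot 6 (and all 8 values in {E, F, G, H, I, J, K, L} must be used), so slot 6 = K.
slot 2 and slot 7 between them cover only {G, I} — a naked pair. Remove those values from slot 1, slot 3, slot 4, slot 5, slot 8.
slot 4 must be J (only option left). Remove J from slot 1.
Determined: slot 4=J, slot 6=K. The other slots each still have more than one consistent value. That makes 2.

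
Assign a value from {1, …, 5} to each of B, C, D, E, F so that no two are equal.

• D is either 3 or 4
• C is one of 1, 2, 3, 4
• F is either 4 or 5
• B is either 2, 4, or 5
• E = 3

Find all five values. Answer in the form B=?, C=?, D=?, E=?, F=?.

B=2, C=1, D=4, E=3, F=5

E's domain is down to {3}, so E = 3. So C, D can't be 3.
D has just one choice, so D = 4. Remove 4 from B, C, F.
F must be 5 (only option left). Remove 5 from B.
B's domain is down to {2}, so B = 2. Strike 2 from C.
C must be 1 (only option left).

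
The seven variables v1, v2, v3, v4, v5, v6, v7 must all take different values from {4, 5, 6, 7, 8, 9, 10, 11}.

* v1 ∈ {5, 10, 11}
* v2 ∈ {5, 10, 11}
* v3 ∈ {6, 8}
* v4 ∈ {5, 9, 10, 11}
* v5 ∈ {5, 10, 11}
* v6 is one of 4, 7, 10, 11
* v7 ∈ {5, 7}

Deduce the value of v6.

The 3 variables v1, v2, v5 are confined to {5, 10, 11}, which locks those values in; drop them from v4, v6, v7.
v4 must be 9 (only option left).
That leaves v7 = 7. Eliminate 7 elsewhere: v6.
So v6 = 4.

4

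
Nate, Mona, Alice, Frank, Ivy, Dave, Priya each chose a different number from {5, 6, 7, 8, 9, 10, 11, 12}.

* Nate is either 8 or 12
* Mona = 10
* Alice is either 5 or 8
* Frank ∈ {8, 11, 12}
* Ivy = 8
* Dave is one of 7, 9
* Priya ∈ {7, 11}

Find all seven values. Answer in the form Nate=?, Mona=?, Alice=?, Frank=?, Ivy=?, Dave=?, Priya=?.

Mona has just one choice, so Mona = 10.
That leaves Ivy = 8. Strike 8 from Nate, Alice, Frank.
Nate's domain is down to {12}, so Nate = 12. Eliminate 12 elsewhere: Frank.
Alice's domain is down to {5}, so Alice = 5.
Frank must be 11 (only option left). So Priya can't be 11.
That leaves Priya = 7. Strike 7 from Dave.
Dave's domain is down to {9}, so Dave = 9.

Nate=12, Mona=10, Alice=5, Frank=11, Ivy=8, Dave=9, Priya=7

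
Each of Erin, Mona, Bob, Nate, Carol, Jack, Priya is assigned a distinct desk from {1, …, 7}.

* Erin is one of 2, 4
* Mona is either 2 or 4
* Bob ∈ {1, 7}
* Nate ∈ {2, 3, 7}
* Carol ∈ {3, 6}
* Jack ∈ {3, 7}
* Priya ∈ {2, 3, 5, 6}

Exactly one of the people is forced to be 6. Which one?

The 7 variables together cover exactly {1, 2, 3, 4, 5, 6, 7} — 7 values for 7 variables — and 1 appears only in Bob's list, so Bob = 1.
The 6 still-open variables together cover exactly {2, 3, 4, 5, 6, 7} — 6 values for 6 variables — and 5 appears only in Priya's list, so Priya = 5.
The 5 still-open variables together cover exactly {2, 3, 4, 6, 7} — 5 values for 5 variables — and 6 appears only in Carol's list, so Carol = 6.

Carol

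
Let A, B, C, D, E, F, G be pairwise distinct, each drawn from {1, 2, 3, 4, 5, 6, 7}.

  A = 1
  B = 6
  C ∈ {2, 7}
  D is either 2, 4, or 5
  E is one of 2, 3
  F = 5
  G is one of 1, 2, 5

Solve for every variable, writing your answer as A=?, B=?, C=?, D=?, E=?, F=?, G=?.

A has just one choice, so A = 1. Eliminate 1 elsewhere: G.
B's domain is down to {6}, so B = 6.
F must be 5 (only option left). Remove 5 from D, G.
G's domain is down to {2}, so G = 2. Remove 2 from C, D, E.
C must be 7 (only option left).
D has just one choice, so D = 4.
E has just one choice, so E = 3.

A=1, B=6, C=7, D=4, E=3, F=5, G=2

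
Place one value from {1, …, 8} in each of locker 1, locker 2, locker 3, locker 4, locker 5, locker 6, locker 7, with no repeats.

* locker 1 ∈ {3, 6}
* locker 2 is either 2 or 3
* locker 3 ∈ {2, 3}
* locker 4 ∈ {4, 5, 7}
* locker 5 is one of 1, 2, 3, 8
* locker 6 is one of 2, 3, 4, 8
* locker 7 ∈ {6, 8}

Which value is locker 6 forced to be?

The 2 variables locker 2 and locker 3 are confined to {2, 3}, which locks those values in; drop them from locker 1, locker 5, locker 6.
locker 1 must be 6 (only option left). Strike 6 from locker 7.
That leaves locker 7 = 8. So locker 5, locker 6 can't be 8.
So locker 6 = 4.

4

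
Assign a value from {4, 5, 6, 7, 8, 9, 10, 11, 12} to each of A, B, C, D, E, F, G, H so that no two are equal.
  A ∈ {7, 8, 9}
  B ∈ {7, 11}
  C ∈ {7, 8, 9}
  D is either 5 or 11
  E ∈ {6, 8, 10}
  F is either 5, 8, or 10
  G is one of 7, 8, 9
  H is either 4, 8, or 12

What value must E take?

6

A, C, G between them cover only {7, 8, 9} — a naked triple. Remove those values from B, E, F, H.
B's domain is down to {11}, so B = 11. Eliminate 11 elsewhere: D.
D's domain is down to {5}, so D = 5. Strike 5 from F.
F must be 10 (only option left). Remove 10 from E.
So E = 6.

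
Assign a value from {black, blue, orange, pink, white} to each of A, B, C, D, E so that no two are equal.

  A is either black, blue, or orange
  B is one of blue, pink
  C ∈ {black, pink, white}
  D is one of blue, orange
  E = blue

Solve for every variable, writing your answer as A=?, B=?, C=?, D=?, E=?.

A=black, B=pink, C=white, D=orange, E=blue

E's domain is down to {blue}, so E = blue. So A, B, D can't be blue.
B must be pink (only option left). Strike pink from C.
D has just one choice, so D = orange. Remove orange from A.
A has just one choice, so A = black. Strike black from C.
That leaves C = white.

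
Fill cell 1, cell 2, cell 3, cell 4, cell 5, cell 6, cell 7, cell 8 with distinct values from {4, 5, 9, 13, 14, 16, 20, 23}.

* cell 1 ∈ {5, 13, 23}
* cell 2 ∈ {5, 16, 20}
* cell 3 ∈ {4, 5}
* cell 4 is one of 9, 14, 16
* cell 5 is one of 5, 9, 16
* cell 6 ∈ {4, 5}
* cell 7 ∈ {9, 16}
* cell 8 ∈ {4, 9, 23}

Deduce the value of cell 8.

23

Among the 8 variables, 13 fits only cell 1 (and all 8 values in {4, 5, 9, 13, 14, 16, 20, 23} must be used), so cell 1 = 13.
Among the 7 still-open variables, 14 fits only cell 4 (and all 7 values in {4, 5, 9, 14, 16, 20, 23} must be used), so cell 4 = 14.
The 6 still-open variables together cover exactly {4, 5, 9, 16, 20, 23} — 6 values for 6 variables — and 20 appears only in cell 2's list, so cell 2 = 20.
Among the 5 still-open variables, 23 fits only cell 8 (and all 5 values in {4, 5, 9, 16, 23} must be used), so cell 8 = 23.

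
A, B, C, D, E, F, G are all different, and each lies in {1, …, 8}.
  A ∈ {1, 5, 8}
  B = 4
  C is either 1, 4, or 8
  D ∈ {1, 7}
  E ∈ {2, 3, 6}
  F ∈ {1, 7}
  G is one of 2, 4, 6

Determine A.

5

B must be 4 (only option left). Eliminate 4 elsewhere: C, G.
The 2 variables D and F are confined to {1, 7}, which locks those values in; drop them from A, C.
C's domain is down to {8}, so C = 8. Eliminate 8 elsewhere: A.
So A = 5.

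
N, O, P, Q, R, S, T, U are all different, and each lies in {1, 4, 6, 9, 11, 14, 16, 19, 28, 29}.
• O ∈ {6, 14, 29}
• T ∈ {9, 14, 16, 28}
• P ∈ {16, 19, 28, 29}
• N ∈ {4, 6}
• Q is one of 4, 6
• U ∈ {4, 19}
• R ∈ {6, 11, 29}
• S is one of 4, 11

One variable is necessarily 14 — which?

O

N and Q share exactly the 2 values {4, 6}; by pigeonhole those values go to them, so strike 4, 6 from O, R, S, U.
That leaves S = 11. Strike 11 from R.
U has just one choice, so U = 19. Remove 19 from P.
R has just one choice, so R = 29. So O, P can't be 29.
So 14 goes to O.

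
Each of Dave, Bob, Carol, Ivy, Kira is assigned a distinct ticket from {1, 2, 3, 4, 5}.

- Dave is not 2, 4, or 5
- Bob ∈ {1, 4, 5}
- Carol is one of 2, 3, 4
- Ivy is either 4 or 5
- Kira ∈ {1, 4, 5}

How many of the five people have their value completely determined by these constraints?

2

The 5 variables together cover exactly {1, 2, 3, 4, 5} — 5 values for 5 variables — and 2 appears only in Carol's list, so Carol = 2.
The 4 still-open variables together cover exactly {1, 3, 4, 5} — 4 values for 4 variables — and 3 appears only in Dave's list, so Dave = 3.
Determined: Dave=3, Carol=2. The other people each still have more than one consistent value. That makes 2.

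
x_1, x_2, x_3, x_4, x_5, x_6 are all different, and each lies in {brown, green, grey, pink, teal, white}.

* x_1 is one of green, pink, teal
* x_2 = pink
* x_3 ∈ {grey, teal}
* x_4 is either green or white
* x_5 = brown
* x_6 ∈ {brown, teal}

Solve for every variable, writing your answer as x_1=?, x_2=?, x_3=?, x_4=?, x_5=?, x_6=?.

x_1=green, x_2=pink, x_3=grey, x_4=white, x_5=brown, x_6=teal

x_2 must be pink (only option left). So x_1 can't be pink.
x_5 must be brown (only option left). Remove brown from x_6.
x_6 has just one choice, so x_6 = teal. So x_1, x_3 can't be teal.
x_1 has just one choice, so x_1 = green. So x_4 can't be green.
x_3's domain is down to {grey}, so x_3 = grey.
x_4 has just one choice, so x_4 = white.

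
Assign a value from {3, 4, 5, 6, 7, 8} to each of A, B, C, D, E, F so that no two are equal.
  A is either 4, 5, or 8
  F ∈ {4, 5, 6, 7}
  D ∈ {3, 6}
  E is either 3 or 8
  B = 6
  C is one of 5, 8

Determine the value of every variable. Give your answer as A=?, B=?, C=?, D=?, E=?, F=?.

B has just one choice, so B = 6. Remove 6 from D, F.
D has just one choice, so D = 3. Eliminate 3 elsewhere: E.
E must be 8 (only option left). Eliminate 8 elsewhere: A, C.
That leaves C = 5. Eliminate 5 elsewhere: A, F.
A's domain is down to {4}, so A = 4. Eliminate 4 elsewhere: F.
That leaves F = 7.

A=4, B=6, C=5, D=3, E=8, F=7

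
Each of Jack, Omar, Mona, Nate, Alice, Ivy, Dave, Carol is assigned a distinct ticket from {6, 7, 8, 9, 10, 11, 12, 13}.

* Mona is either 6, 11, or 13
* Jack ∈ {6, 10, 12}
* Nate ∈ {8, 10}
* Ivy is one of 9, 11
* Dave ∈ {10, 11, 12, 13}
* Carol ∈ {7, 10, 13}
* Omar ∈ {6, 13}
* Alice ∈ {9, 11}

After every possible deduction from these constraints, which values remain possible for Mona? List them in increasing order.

The 8 variables together cover exactly {6, 7, 8, 9, 10, 11, 12, 13} — 8 values for 8 variables — and 7 appears only in Carol's list, so Carol = 7.
The 7 still-open variables draw from only 7 values {6, 8, 9, 10, 11, 12, 13}, so each is used; only Nate can be 8, hence Nate = 8.
Alice and Ivy share exactly the 2 values {9, 11}; by pigeonhole those values go to them, so strike 9, 11 from Mona, Dave.
Omar and Mona share exactly the 2 values {6, 13}; by pigeonhole those values go to them, so strike 6, 13 from Jack, Dave.
No further eliminations apply; Mona can still be any of 6, 13.

6, 13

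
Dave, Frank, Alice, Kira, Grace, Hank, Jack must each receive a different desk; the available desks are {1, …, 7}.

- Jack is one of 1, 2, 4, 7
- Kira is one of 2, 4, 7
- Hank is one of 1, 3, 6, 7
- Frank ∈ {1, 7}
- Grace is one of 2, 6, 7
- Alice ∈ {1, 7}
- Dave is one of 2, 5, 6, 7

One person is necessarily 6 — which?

Grace

The 7 variables draw from only 7 values {1, 2, 3, 4, 5, 6, 7}, so each is used; only Hank can be 3, hence Hank = 3.
Among the 6 still-open variables, 5 fits only Dave (and all 6 values in {1, 2, 4, 5, 6, 7} must be used), so Dave = 5.
The 5 still-open variables draw from only 5 values {1, 2, 4, 6, 7}, so each is used; only Grace can be 6, hence Grace = 6.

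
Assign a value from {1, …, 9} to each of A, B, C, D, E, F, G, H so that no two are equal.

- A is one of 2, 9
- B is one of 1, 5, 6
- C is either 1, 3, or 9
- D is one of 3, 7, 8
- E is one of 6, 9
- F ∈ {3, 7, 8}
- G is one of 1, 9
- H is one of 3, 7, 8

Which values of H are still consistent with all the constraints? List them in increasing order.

Among the 8 variables, 2 fits only A (and all 8 values in {1, 2, 3, 5, 6, 7, 8, 9} must be used), so A = 2.
The 7 still-open variables together cover exactly {1, 3, 5, 6, 7, 8, 9} — 7 values for 7 variables — and 5 appears only in B's list, so B = 5.
The 6 still-open variables draw from only 6 values {1, 3, 6, 7, 8, 9}, so each is used; only E can be 6, hence E = 6.
D, F, H share exactly the 3 values {3, 7, 8}; by pigeonhole those values go to them, so strike 3, 7, 8 from C.
No further eliminations apply; H can still be any of 3, 7, 8.

3, 7, 8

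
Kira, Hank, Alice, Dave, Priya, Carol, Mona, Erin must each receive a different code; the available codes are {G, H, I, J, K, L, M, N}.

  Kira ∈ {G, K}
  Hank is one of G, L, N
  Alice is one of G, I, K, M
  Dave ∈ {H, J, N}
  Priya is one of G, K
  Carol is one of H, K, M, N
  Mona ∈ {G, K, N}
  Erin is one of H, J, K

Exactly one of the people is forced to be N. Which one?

Mona

The 8 variables draw from only 8 values {G, H, I, J, K, L, M, N}, so each is used; only Alice can be I, hence Alice = I.
The 7 still-open variables draw from only 7 values {G, H, J, K, L, M, N}, so each is used; only Hank can be L, hence Hank = L.
The 6 still-open variables draw from only 6 values {G, H, J, K, M, N}, so each is used; only Carol can be M, hence Carol = M.
Kira and Priya between them cover only {G, K} — a naked pair. Remove those values from Mona, Erin.
So N goes to Mona.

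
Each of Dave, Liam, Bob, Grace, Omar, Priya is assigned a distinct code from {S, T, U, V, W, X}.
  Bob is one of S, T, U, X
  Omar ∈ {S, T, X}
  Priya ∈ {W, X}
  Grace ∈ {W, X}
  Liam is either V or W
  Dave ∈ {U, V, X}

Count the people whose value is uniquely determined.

2

Grace and Priya between them cover only {W, X} — a naked pair. Remove those values from Dave, Liam, Bob, Omar.
Liam must be V (only option left). Eliminate V elsewhere: Dave.
Dave's domain is down to {U}, so Dave = U. Eliminate U elsewhere: Bob.
Determined: Dave=U, Liam=V. The other people each still have more than one consistent value. That makes 2.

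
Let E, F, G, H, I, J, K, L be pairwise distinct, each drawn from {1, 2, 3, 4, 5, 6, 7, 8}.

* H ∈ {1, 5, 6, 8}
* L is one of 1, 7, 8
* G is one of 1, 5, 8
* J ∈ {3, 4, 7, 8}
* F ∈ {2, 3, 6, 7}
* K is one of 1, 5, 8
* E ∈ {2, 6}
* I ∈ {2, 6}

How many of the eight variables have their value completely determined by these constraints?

3

Among the 8 variables, 4 fits only J (and all 8 values in {1, 2, 3, 4, 5, 6, 7, 8} must be used), so J = 4.
Among the 7 still-open variables, 3 fits only F (and all 7 values in {1, 2, 3, 5, 6, 7, 8} must be used), so F = 3.
The 6 still-open variables together cover exactly {1, 2, 5, 6, 7, 8} — 6 values for 6 variables — and 7 appears only in L's list, so L = 7.
The 2 variables E and I are confined to {2, 6}, which locks those values in; drop them from H.
Determined: F=3, J=4, L=7. The other variables each still have more than one consistent value. That makes 3.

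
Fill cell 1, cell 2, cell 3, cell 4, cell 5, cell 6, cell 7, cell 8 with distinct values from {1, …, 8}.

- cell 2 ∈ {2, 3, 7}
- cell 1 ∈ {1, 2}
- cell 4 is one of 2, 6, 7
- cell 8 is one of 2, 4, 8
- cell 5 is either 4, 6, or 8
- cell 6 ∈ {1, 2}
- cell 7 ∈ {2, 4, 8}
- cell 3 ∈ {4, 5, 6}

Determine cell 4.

The 8 variables together cover exactly {1, 2, 3, 4, 5, 6, 7, 8} — 8 values for 8 variables — and 3 appears only in cell 2's list, so cell 2 = 3.
Among the 7 still-open variables, 5 fits only cell 3 (and all 7 values in {1, 2, 4, 5, 6, 7, 8} must be used), so cell 3 = 5.
The 6 still-open variables draw from only 6 values {1, 2, 4, 6, 7, 8}, so each is used; only cell 4 can be 7, hence cell 4 = 7.

7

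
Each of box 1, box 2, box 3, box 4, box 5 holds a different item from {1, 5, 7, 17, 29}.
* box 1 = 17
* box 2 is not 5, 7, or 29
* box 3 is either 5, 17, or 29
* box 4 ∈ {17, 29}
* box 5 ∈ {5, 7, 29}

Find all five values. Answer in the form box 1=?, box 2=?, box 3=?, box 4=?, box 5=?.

box 1=17, box 2=1, box 3=5, box 4=29, box 5=7

box 1 has just one choice, so box 1 = 17. Remove 17 from box 2, box 3, box 4.
box 2's domain is down to {1}, so box 2 = 1.
box 4's domain is down to {29}, so box 4 = 29. So box 3, box 5 can't be 29.
box 3's domain is down to {5}, so box 3 = 5. So box 5 can't be 5.
box 5 has just one choice, so box 5 = 7.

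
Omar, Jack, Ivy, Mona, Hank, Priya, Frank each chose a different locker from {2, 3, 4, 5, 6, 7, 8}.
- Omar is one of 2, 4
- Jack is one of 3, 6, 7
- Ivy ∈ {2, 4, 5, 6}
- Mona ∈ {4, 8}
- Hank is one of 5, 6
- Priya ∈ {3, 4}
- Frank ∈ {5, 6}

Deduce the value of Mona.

The 7 variables draw from only 7 values {2, 3, 4, 5, 6, 7, 8}, so each is used; only Jack can be 7, hence Jack = 7.
Among the 6 still-open variables, 3 fits only Priya (and all 6 values in {2, 3, 4, 5, 6, 8} must be used), so Priya = 3.
The 5 still-open variables draw from only 5 values {2, 4, 5, 6, 8}, so each is used; only Mona can be 8, hence Mona = 8.

8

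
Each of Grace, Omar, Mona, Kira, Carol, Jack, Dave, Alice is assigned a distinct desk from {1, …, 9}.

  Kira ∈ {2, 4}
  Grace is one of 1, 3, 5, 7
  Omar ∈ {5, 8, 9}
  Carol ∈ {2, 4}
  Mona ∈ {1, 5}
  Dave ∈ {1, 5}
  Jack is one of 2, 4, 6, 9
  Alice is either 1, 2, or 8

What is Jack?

6

Mona and Dave share exactly the 2 values {1, 5}; by pigeonhole those values go to them, so strike 1, 5 from Grace, Omar, Alice.
Kira and Carol between them cover only {2, 4} — a naked pair. Remove those values from Jack, Alice.
Alice has just one choice, so Alice = 8. Remove 8 from Omar.
Omar must be 9 (only option left). Strike 9 from Jack.
So Jack = 6.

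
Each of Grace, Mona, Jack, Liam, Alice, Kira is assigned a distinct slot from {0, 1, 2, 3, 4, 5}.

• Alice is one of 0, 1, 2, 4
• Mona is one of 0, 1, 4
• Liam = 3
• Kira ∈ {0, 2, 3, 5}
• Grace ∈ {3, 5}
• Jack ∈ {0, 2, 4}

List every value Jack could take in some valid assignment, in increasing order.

0, 2, 4

Liam must be 3 (only option left). So Grace, Kira can't be 3.
Grace must be 5 (only option left). Remove 5 from Kira.
No further eliminations apply; Jack can still be any of 0, 2, 4.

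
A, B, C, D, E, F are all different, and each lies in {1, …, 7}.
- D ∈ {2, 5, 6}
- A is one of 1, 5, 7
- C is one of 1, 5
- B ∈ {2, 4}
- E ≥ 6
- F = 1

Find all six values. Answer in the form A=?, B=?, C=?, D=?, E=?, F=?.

F's domain is down to {1}, so F = 1. So A, C can't be 1.
C's domain is down to {5}, so C = 5. Remove 5 from A, D.
That leaves A = 7. So E can't be 7.
E must be 6 (only option left). Eliminate 6 elsewhere: D.
D has just one choice, so D = 2. Eliminate 2 elsewhere: B.
That leaves B = 4.

A=7, B=4, C=5, D=2, E=6, F=1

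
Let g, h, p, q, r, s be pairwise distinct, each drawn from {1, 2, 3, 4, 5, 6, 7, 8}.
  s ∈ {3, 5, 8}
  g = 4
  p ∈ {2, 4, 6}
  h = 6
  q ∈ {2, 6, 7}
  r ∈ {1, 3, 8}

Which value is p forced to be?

2

g's domain is down to {4}, so g = 4. So p can't be 4.
h must be 6 (only option left). So p, q can't be 6.
So p = 2.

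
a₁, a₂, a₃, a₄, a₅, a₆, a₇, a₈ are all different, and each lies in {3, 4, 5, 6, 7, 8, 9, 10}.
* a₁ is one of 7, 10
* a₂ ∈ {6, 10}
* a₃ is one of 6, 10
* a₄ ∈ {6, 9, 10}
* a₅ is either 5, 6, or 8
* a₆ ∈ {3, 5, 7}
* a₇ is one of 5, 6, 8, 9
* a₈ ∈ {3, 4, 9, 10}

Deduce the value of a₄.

The 8 variables together cover exactly {3, 4, 5, 6, 7, 8, 9, 10} — 8 values for 8 variables — and 4 appears only in a₈'s list, so a₈ = 4.
The 7 still-open variables draw from only 7 values {3, 5, 6, 7, 8, 9, 10}, so each is used; only a₆ can be 3, hence a₆ = 3.
The 6 still-open variables draw from only 6 values {5, 6, 7, 8, 9, 10}, so each is used; only a₁ can be 7, hence a₁ = 7.
a₂ and a₃ between them cover only {6, 10} — a naked pair. Remove those values from a₄, a₅, a₇.
So a₄ = 9.

9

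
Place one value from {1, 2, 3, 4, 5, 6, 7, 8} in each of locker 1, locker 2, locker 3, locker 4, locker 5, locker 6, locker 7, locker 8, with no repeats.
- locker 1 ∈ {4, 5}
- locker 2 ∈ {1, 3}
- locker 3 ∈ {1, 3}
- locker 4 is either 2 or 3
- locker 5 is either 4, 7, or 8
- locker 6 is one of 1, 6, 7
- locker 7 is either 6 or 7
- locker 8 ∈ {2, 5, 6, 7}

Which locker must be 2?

The 8 variables together cover exactly {1, 2, 3, 4, 5, 6, 7, 8} — 8 values for 8 variables — and 8 appears only in locker 5's list, so locker 5 = 8.
The 7 still-open variables together cover exactly {1, 2, 3, 4, 5, 6, 7} — 7 values for 7 variables — and 4 appears only in locker 1's list, so locker 1 = 4.
The 6 still-open variables together cover exactly {1, 2, 3, 5, 6, 7} — 6 values for 6 variables — and 5 appears only in locker 8's list, so locker 8 = 5.
The 5 still-open variables draw from only 5 values {1, 2, 3, 6, 7}, so each is used; only locker 4 can be 2, hence locker 4 = 2.

locker 4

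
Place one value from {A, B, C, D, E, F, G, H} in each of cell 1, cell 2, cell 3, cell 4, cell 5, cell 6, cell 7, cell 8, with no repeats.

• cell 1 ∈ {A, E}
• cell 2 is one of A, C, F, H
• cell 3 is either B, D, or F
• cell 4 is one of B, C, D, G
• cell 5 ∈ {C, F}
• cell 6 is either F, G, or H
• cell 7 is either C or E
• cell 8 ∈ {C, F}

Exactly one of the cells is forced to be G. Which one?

The 2 variables cell 5 and cell 8 are confined to {C, F}, which locks those values in; drop them from cell 2, cell 3, cell 4, cell 6, cell 7.
That leaves cell 7 = E. So cell 1 can't be E.
cell 1 must be A (only option left). Remove A from cell 2.
That leaves cell 2 = H. Strike H from cell 6.
So G goes to cell 6.

cell 6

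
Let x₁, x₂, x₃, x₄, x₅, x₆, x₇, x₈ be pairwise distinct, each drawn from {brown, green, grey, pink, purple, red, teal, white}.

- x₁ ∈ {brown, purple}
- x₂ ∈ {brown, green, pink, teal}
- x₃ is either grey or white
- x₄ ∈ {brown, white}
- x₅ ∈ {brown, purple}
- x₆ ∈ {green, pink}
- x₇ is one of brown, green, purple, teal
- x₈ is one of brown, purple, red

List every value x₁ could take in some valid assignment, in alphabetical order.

brown, purple

The 8 variables draw from only 8 values {brown, green, grey, pink, purple, red, teal, white}, so each is used; only x₃ can be grey, hence x₃ = grey.
The 7 still-open variables together cover exactly {brown, green, pink, purple, red, teal, white} — 7 values for 7 variables — and red appears only in x₈'s list, so x₈ = red.
Among the 6 still-open variables, white fits only x₄ (and all 6 values in {brown, green, pink, purple, teal, white} must be used), so x₄ = white.
The 2 variables x₁ and x₅ are confined to {brown, purple}, which locks those values in; drop them from x₂, x₇.
No further eliminations apply; x₁ can still be any of brown, purple.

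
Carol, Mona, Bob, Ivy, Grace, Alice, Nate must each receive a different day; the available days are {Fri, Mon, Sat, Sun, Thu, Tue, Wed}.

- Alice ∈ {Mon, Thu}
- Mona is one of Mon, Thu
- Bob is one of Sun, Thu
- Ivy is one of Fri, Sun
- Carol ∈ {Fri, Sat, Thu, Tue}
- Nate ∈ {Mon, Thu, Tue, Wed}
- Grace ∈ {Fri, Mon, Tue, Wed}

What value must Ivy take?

Fri

Among the 7 variables, Sat fits only Carol (and all 7 values in {Fri, Mon, Sat, Sun, Thu, Tue, Wed} must be used), so Carol = Sat.
The 2 variables Mona and Alice are confined to {Mon, Thu}, which locks those values in; drop them from Bob, Grace, Nate.
Bob's domain is down to {Sun}, so Bob = Sun. Eliminate Sun elsewhere: Ivy.
So Ivy = Fri.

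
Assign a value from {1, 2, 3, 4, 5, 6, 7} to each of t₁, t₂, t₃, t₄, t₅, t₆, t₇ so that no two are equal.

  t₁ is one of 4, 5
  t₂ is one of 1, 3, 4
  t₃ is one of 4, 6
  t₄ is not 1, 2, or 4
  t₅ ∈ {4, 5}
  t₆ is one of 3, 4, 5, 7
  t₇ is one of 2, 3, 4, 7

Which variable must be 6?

The 7 variables draw from only 7 values {1, 2, 3, 4, 5, 6, 7}, so each is used; only t₂ can be 1, hence t₂ = 1.
The 6 still-open variables together cover exactly {2, 3, 4, 5, 6, 7} — 6 values for 6 variables — and 2 appears only in t₇'s list, so t₇ = 2.
t₁ and t₅ between them cover only {4, 5} — a naked pair. Remove those values from t₃, t₄, t₆.
So 6 goes to t₃.

t₃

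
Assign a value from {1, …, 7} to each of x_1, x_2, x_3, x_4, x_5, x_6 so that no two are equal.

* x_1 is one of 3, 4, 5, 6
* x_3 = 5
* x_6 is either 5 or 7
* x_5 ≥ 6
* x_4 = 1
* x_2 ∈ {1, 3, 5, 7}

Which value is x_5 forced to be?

x_3 has just one choice, so x_3 = 5. Strike 5 from x_1, x_2, x_6.
x_4 has just one choice, so x_4 = 1. So x_2 can't be 1.
x_6 must be 7 (only option left). Remove 7 from x_2, x_5.
So x_5 = 6.

6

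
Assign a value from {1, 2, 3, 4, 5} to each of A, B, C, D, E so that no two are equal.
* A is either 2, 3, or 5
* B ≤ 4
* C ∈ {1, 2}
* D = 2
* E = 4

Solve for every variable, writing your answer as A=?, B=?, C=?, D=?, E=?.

D must be 2 (only option left). So A, B, C can't be 2.
E has just one choice, so E = 4. Eliminate 4 elsewhere: B.
That leaves C = 1. Strike 1 from B.
B has just one choice, so B = 3. Strike 3 from A.
That leaves A = 5.

A=5, B=3, C=1, D=2, E=4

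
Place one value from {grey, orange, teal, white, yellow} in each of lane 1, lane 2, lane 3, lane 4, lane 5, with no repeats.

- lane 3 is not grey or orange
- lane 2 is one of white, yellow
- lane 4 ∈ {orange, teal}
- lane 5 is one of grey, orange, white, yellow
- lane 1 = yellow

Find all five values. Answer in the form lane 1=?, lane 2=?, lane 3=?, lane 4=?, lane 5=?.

lane 1=yellow, lane 2=white, lane 3=teal, lane 4=orange, lane 5=grey

lane 1 must be yellow (only option left). Eliminate yellow elsewhere: lane 2, lane 3, lane 5.
lane 2 has just one choice, so lane 2 = white. Remove white from lane 3, lane 5.
lane 3's domain is down to {teal}, so lane 3 = teal. So lane 4 can't be teal.
That leaves lane 4 = orange. Strike orange from lane 5.
That leaves lane 5 = grey.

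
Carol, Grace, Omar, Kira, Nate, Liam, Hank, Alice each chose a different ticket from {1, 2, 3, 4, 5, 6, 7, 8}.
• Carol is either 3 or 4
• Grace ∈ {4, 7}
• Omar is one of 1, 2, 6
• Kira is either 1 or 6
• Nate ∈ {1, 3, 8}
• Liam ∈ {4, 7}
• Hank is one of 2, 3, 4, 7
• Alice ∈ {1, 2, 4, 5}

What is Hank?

The 8 variables together cover exactly {1, 2, 3, 4, 5, 6, 7, 8} — 8 values for 8 variables — and 5 appears only in Alice's list, so Alice = 5.
The 7 still-open variables together cover exactly {1, 2, 3, 4, 6, 7, 8} — 7 values for 7 variables — and 8 appears only in Nate's list, so Nate = 8.
The 2 variables Grace and Liam are confined to {4, 7}, which locks those values in; drop them from Carol, Hank.
Carol must be 3 (only option left). Remove 3 from Hank.
So Hank = 2.

2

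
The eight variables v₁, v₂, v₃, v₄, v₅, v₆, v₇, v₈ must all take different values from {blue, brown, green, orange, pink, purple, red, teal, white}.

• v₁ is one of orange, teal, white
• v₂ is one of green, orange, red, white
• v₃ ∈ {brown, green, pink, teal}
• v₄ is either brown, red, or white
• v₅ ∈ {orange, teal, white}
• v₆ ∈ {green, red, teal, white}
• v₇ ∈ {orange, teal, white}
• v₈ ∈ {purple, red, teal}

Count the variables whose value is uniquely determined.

The 8 variables draw from only 8 values {brown, green, orange, pink, purple, red, teal, white}, so each is used; only v₃ can be pink, hence v₃ = pink.
The 7 still-open variables together cover exactly {brown, green, orange, purple, red, teal, white} — 7 values for 7 variables — and brown appears only in v₄'s list, so v₄ = brown.
The 6 still-open variables draw from only 6 values {green, orange, purple, red, teal, white}, so each is used; only v₈ can be purple, hence v₈ = purple.
v₁, v₅, v₇ share exactly the 3 values {orange, teal, white}; by pigeonhole those values go to them, so strike orange, teal, white from v₂, v₆.
Determined: v₃=pink, v₄=brown, v₈=purple. The other variables each still have more than one consistent value. That makes 3.

3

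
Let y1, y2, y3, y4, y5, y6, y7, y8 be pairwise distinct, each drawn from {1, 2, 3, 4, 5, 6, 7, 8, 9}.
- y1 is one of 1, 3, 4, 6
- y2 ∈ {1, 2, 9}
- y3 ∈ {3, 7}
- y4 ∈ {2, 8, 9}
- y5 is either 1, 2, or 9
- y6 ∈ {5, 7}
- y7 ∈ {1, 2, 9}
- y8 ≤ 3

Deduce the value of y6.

The 3 variables y2, y5, y7 are confined to {1, 2, 9}, which locks those values in; drop them from y1, y4, y8.
y4 has just one choice, so y4 = 8.
y8's domain is down to {3}, so y8 = 3. So y1, y3 can't be 3.
y3's domain is down to {7}, so y3 = 7. Strike 7 from y6.
So y6 = 5.

5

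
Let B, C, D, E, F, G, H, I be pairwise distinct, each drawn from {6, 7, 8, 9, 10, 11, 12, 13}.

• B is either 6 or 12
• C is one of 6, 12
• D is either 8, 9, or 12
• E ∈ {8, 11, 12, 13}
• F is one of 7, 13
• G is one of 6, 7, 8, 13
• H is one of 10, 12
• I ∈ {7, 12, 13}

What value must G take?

The 8 variables together cover exactly {6, 7, 8, 9, 10, 11, 12, 13} — 8 values for 8 variables — and 9 appears only in D's list, so D = 9.
The 7 still-open variables draw from only 7 values {6, 7, 8, 10, 11, 12, 13}, so each is used; only H can be 10, hence H = 10.
Among the 6 still-open variables, 11 fits only E (and all 6 values in {6, 7, 8, 11, 12, 13} must be used), so E = 11.
The 5 still-open variables together cover exactly {6, 7, 8, 12, 13} — 5 values for 5 variables — and 8 appears only in G's list, so G = 8.

8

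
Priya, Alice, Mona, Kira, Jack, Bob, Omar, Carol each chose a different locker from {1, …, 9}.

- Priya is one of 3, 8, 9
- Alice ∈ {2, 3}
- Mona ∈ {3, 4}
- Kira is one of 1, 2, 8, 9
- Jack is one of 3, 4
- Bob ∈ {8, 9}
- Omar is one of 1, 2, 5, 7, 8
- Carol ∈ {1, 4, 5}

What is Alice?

2

Among the 8 variables, 7 fits only Omar (and all 8 values in {1, 2, 3, 4, 5, 7, 8, 9} must be used), so Omar = 7.
The 7 still-open variables together cover exactly {1, 2, 3, 4, 5, 8, 9} — 7 values for 7 variables — and 5 appears only in Carol's list, so Carol = 5.
The 6 still-open variables draw from only 6 values {1, 2, 3, 4, 8, 9}, so each is used; only Kira can be 1, hence Kira = 1.
The 5 still-open variables together cover exactly {2, 3, 4, 8, 9} — 5 values for 5 variables — and 2 appears only in Alice's list, so Alice = 2.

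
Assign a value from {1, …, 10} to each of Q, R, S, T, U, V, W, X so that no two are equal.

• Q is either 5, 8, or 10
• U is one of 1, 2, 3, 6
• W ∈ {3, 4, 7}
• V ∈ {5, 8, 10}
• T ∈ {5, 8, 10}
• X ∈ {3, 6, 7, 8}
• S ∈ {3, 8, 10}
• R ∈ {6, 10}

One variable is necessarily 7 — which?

X

The 3 variables Q, T, V are confined to {5, 8, 10}, which locks those values in; drop them from R, S, X.
R's domain is down to {6}, so R = 6. Strike 6 from U, X.
S's domain is down to {3}, so S = 3. Eliminate 3 elsewhere: U, W, X.
So 7 goes to X.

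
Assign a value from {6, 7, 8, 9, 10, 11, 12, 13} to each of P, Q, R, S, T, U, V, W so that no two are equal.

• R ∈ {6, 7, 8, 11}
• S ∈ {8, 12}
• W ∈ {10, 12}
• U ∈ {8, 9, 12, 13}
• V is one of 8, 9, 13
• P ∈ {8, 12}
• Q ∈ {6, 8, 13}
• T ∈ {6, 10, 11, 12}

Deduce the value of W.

10

Among the 8 variables, 7 fits only R (and all 8 values in {6, 7, 8, 9, 10, 11, 12, 13} must be used), so R = 7.
Among the 7 still-open variables, 11 fits only T (and all 7 values in {6, 8, 9, 10, 11, 12, 13} must be used), so T = 11.
The 6 still-open variables together cover exactly {6, 8, 9, 10, 12, 13} — 6 values for 6 variables — and 6 appears only in Q's list, so Q = 6.
The 5 still-open variables together cover exactly {8, 9, 10, 12, 13} — 5 values for 5 variables — and 10 appears only in W's list, so W = 10.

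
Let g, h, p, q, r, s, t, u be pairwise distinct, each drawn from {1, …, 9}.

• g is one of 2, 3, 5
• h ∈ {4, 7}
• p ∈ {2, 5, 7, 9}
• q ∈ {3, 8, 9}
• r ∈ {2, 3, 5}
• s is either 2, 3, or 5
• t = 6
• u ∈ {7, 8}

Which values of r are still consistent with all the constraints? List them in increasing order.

t's domain is down to {6}, so t = 6.
The 7 still-open variables draw from only 7 values {2, 3, 4, 5, 7, 8, 9}, so each is used; only h can be 4, hence h = 4.
g, r, s between them cover only {2, 3, 5} — a naked triple. Remove those values from p, q.
No further eliminations apply; r can still be any of 2, 3, 5.

2, 3, 5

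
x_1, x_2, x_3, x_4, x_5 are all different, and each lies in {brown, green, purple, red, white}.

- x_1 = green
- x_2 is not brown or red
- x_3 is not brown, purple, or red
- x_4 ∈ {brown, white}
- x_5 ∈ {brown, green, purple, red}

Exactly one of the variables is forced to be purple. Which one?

x_1 must be green (only option left). Remove green from x_2, x_3, x_5.
x_3's domain is down to {white}, so x_3 = white. Remove white from x_2, x_4.
So purple goes to x_2.

x_2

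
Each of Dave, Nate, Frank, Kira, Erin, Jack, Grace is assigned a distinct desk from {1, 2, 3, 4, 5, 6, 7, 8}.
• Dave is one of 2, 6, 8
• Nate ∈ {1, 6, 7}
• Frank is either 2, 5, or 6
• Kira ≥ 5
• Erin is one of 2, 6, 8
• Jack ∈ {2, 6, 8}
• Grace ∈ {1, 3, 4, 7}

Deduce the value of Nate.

Dave, Erin, Jack between them cover only {2, 6, 8} — a naked triple. Remove those values from Nate, Frank, Kira.
Frank must be 5 (only option left). Eliminate 5 elsewhere: Kira.
Kira must be 7 (only option left). Eliminate 7 elsewhere: Nate, Grace.
So Nate = 1.

1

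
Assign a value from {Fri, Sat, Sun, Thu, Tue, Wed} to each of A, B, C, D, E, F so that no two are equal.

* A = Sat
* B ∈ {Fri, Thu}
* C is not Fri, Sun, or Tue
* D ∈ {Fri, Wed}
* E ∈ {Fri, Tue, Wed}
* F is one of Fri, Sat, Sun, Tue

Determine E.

Tue

A's domain is down to {Sat}, so A = Sat. So C, F can't be Sat.
The 5 still-open variables together cover exactly {Fri, Sun, Thu, Tue, Wed} — 5 values for 5 variables — and Sun appears only in F's list, so F = Sun.
Among the 4 still-open variables, Tue fits only E (and all 4 values in {Fri, Thu, Tue, Wed} must be used), so E = Tue.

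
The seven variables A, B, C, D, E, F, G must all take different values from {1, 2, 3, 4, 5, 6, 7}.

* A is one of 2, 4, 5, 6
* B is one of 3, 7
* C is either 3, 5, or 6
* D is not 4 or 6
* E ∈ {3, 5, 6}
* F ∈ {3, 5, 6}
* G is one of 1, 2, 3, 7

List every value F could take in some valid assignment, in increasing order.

3, 5, 6

The 7 variables draw from only 7 values {1, 2, 3, 4, 5, 6, 7}, so each is used; only A can be 4, hence A = 4.
C, E, F between them cover only {3, 5, 6} — a naked triple. Remove those values from B, D, G.
B has just one choice, so B = 7. Remove 7 from D, G.
No further eliminations apply; F can still be any of 3, 5, 6.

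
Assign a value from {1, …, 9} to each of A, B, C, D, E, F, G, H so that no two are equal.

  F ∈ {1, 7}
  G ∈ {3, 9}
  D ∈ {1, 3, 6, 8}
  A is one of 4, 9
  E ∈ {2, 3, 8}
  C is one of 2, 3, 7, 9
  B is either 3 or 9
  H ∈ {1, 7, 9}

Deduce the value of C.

The 8 variables together cover exactly {1, 2, 3, 4, 6, 7, 8, 9} — 8 values for 8 variables — and 4 appears only in A's list, so A = 4.
The 7 still-open variables draw from only 7 values {1, 2, 3, 6, 7, 8, 9}, so each is used; only D can be 6, hence D = 6.
The 6 still-open variables together cover exactly {1, 2, 3, 7, 8, 9} — 6 values for 6 variables — and 8 appears only in E's list, so E = 8.
Among the 5 still-open variables, 2 fits only C (and all 5 values in {1, 2, 3, 7, 9} must be used), so C = 2.

2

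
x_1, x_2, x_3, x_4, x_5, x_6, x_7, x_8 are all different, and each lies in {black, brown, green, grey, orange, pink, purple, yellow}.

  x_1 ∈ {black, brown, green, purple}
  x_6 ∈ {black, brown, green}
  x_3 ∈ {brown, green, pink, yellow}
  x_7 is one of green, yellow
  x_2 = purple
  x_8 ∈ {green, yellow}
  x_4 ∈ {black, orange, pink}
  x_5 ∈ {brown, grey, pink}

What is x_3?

pink

x_2 must be purple (only option left). So x_1 can't be purple.
Among the 7 still-open variables, grey fits only x_5 (and all 7 values in {black, brown, green, grey, orange, pink, yellow} must be used), so x_5 = grey.
The 6 still-open variables together cover exactly {black, brown, green, orange, pink, yellow} — 6 values for 6 variables — and orange appears only in x_4's list, so x_4 = orange.
The 5 still-open variables draw from only 5 values {black, brown, green, pink, yellow}, so each is used; only x_3 can be pink, hence x_3 = pink.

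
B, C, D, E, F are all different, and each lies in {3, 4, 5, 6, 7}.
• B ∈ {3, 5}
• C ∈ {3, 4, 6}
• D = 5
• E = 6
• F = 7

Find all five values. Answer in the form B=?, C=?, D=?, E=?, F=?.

B=3, C=4, D=5, E=6, F=7

D has just one choice, so D = 5. Eliminate 5 elsewhere: B.
E must be 6 (only option left). Remove 6 from C.
That leaves F = 7.
That leaves B = 3. Remove 3 from C.
That leaves C = 4.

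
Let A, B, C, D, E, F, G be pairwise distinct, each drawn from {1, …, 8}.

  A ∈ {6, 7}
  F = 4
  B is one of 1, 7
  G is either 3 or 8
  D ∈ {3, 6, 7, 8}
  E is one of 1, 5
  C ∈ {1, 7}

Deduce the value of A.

6

F must be 4 (only option left).
The 6 still-open variables draw from only 6 values {1, 3, 5, 6, 7, 8}, so each is used; only E can be 5, hence E = 5.
B and C between them cover only {1, 7} — a naked pair. Remove those values from A, D.
So A = 6.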